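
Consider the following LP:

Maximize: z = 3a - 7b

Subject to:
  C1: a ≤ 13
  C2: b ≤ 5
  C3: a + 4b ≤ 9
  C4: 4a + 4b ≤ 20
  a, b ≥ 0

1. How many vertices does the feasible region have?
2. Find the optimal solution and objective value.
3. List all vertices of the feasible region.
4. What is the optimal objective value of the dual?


1. 4
2. a = 5, b = 0, z = 15
3. (0, 0), (5, 0), (3.667, 1.333), (0, 2.25)
4. 15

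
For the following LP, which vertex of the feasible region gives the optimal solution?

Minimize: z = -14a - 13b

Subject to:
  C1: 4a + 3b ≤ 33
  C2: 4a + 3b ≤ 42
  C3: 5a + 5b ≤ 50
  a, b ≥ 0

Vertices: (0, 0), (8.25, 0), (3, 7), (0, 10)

Evaluate the objective at each vertex of the feasible region:
  z(0, 0) = 0
  z(8.25, 0) = -115.5
  z(3, 7) = -133  ←
  z(0, 10) = -130
The minimum is at a = 3, b = 7.

(3, 7)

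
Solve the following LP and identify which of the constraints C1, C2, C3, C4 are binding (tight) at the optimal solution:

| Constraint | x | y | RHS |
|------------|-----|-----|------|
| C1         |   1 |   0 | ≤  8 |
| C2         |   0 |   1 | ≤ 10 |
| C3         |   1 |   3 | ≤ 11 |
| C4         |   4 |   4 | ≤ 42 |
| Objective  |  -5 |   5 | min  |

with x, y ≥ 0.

At x = 8, y = 0, compute slack b - a·x for each constraint:
  C1: 8 − 8 = 0  (binding)
  C2: 10 − 0 = 10  (slack)
  C3: 11 − 8 = 3  (slack)
  C4: 42 − 32 = 10  (slack)

Optimal: x = 8, y = 0
Binding: C1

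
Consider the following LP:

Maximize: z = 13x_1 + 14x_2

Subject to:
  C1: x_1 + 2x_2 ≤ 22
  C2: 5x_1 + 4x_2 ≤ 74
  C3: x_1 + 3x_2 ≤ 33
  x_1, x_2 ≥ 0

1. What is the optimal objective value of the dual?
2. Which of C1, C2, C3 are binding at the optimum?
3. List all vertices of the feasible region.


1. 214
2. C1, C2
3. (0, 0), (14.8, 0), (10, 6), (0, 11)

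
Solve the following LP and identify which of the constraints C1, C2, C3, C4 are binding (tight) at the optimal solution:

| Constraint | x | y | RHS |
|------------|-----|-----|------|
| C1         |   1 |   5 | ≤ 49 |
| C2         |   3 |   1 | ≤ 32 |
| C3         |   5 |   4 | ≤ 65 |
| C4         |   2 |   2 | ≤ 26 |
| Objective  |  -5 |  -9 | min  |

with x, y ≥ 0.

At x = 4, y = 9, compute slack b - a·x for each constraint:
  C1: 49 − 49 = 0  (binding)
  C2: 32 − 21 = 11  (slack)
  C3: 65 − 56 = 9  (slack)
  C4: 26 − 26 = 0  (binding)

Optimal: x = 4, y = 9
Binding: C1, C4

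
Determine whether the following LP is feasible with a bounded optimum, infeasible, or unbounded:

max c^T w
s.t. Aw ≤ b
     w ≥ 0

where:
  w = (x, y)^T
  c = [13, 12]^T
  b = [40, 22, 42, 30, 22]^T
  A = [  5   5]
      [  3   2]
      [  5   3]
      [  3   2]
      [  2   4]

Feasible with a bounded optimal solution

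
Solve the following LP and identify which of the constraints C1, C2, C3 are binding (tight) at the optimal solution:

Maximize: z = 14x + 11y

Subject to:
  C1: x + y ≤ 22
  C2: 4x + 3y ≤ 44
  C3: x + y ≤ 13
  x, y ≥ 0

At x = 5, y = 8, compute slack b - a·x for each constraint:
  C1: 22 − 13 = 9  (slack)
  C2: 44 − 44 = 0  (binding)
  C3: 13 − 13 = 0  (binding)

Optimal: x = 5, y = 8
Binding: C2, C3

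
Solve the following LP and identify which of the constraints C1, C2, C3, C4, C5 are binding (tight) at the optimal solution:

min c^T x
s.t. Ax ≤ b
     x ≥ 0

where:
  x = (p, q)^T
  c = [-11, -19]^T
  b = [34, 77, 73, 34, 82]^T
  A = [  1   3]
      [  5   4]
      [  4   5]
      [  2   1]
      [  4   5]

At p = 7, q = 9, compute slack b - a·x for each constraint:
  C1: 34 − 34 = 0  (binding)
  C2: 77 − 71 = 6  (slack)
  C3: 73 − 73 = 0  (binding)
  C4: 34 − 23 = 11  (slack)
  C5: 82 − 73 = 9  (slack)

Optimal: p = 7, q = 9
Binding: C1, C3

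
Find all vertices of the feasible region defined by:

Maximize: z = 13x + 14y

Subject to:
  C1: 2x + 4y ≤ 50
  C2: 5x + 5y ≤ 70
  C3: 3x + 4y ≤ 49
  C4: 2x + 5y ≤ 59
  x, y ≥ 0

(0, 0), (14, 0), (7, 7), (1.286, 11.29), (0, 11.8)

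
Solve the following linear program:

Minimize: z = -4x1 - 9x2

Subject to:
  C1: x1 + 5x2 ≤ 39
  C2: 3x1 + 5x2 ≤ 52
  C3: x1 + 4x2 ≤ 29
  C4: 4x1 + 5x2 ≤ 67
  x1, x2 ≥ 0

Evaluate the objective at each vertex of the feasible region:
  z(0, 0) = 0
  z(16.75, 0) = -67
  z(15, 1.4) = -72.6
  z(9, 5) = -81  ←
  z(0, 7.25) = -65.25
The minimum is at x1 = 9, x2 = 5.

x1 = 9, x2 = 5, z = -81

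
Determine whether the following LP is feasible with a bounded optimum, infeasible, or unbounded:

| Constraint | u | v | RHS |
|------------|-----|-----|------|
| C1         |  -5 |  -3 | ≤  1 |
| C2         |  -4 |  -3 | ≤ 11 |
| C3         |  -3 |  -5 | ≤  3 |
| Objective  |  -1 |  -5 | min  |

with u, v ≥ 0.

Unbounded (objective can decrease without bound)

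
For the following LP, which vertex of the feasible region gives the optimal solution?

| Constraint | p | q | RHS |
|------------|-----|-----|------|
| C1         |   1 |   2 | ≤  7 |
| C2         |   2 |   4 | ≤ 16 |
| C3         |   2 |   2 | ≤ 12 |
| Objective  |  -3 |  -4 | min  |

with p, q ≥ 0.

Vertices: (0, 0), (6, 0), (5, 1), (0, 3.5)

Evaluate the objective at each vertex of the feasible region:
  z(0, 0) = 0
  z(6, 0) = -18
  z(5, 1) = -19  ←
  z(0, 3.5) = -14
The minimum is at p = 5, q = 1.

(5, 1)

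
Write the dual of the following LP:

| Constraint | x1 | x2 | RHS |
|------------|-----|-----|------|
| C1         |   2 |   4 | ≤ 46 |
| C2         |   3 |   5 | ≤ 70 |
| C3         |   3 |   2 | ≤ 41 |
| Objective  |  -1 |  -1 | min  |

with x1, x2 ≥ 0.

Primal min cᵀx s.t. Ax ≤ b, x ≥ 0  →  Dual max −bᵀy s.t. Aᵀy ≥ −c, y ≥ 0.

Maximize: z = -46y1 - 70y2 - 41y3

Subject to:
  2y1 + 3y2 + 3y3 ≥ 1
  4y1 + 5y2 + 2y3 ≥ 1
  y1, y2, y3 ≥ 0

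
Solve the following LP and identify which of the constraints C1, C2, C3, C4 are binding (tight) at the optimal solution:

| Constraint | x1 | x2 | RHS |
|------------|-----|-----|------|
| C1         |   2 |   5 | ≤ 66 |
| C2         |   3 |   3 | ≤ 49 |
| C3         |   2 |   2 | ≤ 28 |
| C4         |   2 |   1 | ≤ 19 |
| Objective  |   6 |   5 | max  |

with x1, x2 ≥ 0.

At x1 = 5, x2 = 9, compute slack b - a·x for each constraint:
  C1: 66 − 55 = 11  (slack)
  C2: 49 − 42 = 7  (slack)
  C3: 28 − 28 = 0  (binding)
  C4: 19 − 19 = 0  (binding)

Optimal: x1 = 5, x2 = 9
Binding: C3, C4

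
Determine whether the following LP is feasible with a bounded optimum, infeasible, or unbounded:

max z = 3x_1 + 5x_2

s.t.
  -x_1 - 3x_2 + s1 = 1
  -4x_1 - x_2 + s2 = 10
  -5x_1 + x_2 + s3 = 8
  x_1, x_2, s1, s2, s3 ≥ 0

Unbounded (objective can increase without bound)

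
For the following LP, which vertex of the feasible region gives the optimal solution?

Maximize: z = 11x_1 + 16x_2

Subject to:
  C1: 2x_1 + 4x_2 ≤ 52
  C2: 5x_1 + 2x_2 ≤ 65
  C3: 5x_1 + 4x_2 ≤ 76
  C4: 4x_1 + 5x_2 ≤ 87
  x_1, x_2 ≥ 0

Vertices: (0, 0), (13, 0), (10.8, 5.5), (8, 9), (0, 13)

Evaluate the objective at each vertex of the feasible region:
  z(0, 0) = 0
  z(13, 0) = 143
  z(10.8, 5.5) = 206.8
  z(8, 9) = 232  ←
  z(0, 13) = 208
The maximum is at x_1 = 8, x_2 = 9.

(8, 9)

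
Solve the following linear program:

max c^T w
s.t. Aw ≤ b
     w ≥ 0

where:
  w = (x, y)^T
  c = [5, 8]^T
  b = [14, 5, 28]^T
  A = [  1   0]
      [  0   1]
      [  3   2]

Evaluate the objective at each vertex of the feasible region:
  z(0, 0) = 0
  z(9.333, 0) = 46.67
  z(6, 5) = 70  ←
  z(0, 5) = 40
The maximum is at x = 6, y = 5.

x = 6, y = 5, z = 70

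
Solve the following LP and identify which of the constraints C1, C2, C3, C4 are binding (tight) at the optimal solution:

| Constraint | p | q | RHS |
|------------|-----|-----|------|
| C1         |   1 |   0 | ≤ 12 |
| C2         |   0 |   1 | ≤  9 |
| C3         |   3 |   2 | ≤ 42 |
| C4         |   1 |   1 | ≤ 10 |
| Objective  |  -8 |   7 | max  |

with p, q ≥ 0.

At p = 0, q = 9, compute slack b - a·x for each constraint:
  C1: 12 − 0 = 12  (slack)
  C2: 9 − 9 = 0  (binding)
  C3: 42 − 18 = 24  (slack)
  C4: 10 − 9 = 1  (slack)

Optimal: p = 0, q = 9
Binding: C2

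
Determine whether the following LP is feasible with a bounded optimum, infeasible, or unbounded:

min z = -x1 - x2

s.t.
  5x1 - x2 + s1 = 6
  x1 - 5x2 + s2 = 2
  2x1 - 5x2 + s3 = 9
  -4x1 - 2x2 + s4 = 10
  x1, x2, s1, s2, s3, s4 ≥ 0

Unbounded (objective can decrease without bound)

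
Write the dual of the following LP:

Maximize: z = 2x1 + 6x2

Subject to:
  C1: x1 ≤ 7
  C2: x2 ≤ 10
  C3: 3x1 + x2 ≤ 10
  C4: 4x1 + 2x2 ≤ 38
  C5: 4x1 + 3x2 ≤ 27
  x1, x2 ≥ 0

Primal max cᵀx s.t. Ax ≤ b, x ≥ 0  →  Dual min bᵀy s.t. Aᵀy ≥ c, y ≥ 0.

Minimize: z = 7y1 + 10y2 + 10y3 + 38y4 + 27y5

Subject to:
  y1 + 3y3 + 4y4 + 4y5 ≥ 2
  y2 + y3 + 2y4 + 3y5 ≥ 6
  y1, y2, y3, y4, y5 ≥ 0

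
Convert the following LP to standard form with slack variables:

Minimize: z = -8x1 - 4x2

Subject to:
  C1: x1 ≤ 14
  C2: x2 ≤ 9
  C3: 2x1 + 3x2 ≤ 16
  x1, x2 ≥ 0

min z = -8x1 - 4x2

s.t.
  x1 + s1 = 14
  x2 + s2 = 9
  2x1 + 3x2 + s3 = 16
  x1, x2, s1, s2, s3 ≥ 0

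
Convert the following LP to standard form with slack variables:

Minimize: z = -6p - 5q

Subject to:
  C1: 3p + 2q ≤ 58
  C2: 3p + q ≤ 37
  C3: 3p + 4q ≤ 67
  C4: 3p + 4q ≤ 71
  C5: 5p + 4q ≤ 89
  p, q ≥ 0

min z = -6p - 5q

s.t.
  3p + 2q + s1 = 58
  3p + q + s2 = 37
  3p + 4q + s3 = 67
  3p + 4q + s4 = 71
  5p + 4q + s5 = 89
  p, q, s1, s2, s3, s4, s5 ≥ 0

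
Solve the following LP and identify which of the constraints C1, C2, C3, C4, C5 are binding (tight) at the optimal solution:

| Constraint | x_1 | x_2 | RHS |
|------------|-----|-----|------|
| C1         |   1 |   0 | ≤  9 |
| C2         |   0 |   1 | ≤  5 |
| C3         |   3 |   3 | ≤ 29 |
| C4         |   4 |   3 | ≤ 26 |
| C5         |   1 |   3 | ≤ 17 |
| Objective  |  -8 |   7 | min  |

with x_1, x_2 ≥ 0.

At x_1 = 6.5, x_2 = 0, compute slack b - a·x for each constraint:
  C1: 9 − 6.5 = 2.5  (slack)
  C2: 5 − 0 = 5  (slack)
  C3: 29 − 19.5 = 9.5  (slack)
  C4: 26 − 26 = 0  (binding)
  C5: 17 − 6.5 = 10.5  (slack)

Optimal: x_1 = 6.5, x_2 = 0
Binding: C4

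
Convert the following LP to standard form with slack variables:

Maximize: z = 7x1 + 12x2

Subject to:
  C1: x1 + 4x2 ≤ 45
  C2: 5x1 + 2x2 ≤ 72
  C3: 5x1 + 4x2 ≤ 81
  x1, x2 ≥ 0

max z = 7x1 + 12x2

s.t.
  x1 + 4x2 + s1 = 45
  5x1 + 2x2 + s2 = 72
  5x1 + 4x2 + s3 = 81
  x1, x2, s1, s2, s3 ≥ 0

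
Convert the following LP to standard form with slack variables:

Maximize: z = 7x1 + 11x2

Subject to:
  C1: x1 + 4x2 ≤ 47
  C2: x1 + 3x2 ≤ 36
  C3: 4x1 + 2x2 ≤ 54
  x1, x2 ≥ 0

max z = 7x1 + 11x2

s.t.
  x1 + 4x2 + s1 = 47
  x1 + 3x2 + s2 = 36
  4x1 + 2x2 + s3 = 54
  x1, x2, s1, s2, s3 ≥ 0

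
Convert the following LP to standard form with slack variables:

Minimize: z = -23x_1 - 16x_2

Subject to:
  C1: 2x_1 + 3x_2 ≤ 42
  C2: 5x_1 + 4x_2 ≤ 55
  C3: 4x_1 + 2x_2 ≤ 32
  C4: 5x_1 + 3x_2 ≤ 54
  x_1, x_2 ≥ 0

min z = -23x_1 - 16x_2

s.t.
  2x_1 + 3x_2 + s1 = 42
  5x_1 + 4x_2 + s2 = 55
  4x_1 + 2x_2 + s3 = 32
  5x_1 + 3x_2 + s4 = 54
  x_1, x_2, s1, s2, s3, s4 ≥ 0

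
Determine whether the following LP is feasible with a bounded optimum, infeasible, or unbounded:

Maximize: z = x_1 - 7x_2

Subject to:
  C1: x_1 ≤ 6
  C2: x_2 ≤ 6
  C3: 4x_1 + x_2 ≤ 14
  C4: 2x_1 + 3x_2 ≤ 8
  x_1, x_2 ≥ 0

Feasible with a bounded optimal solution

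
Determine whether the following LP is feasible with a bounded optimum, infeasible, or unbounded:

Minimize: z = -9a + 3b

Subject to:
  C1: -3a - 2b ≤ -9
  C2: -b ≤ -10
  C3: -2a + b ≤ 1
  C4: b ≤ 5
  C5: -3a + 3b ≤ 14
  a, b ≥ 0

Infeasible (no feasible solution exists)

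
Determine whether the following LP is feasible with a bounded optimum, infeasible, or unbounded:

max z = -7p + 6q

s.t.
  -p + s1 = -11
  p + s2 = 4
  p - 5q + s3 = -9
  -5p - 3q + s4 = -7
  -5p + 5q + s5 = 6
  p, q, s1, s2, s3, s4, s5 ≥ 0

Infeasible (no feasible solution exists)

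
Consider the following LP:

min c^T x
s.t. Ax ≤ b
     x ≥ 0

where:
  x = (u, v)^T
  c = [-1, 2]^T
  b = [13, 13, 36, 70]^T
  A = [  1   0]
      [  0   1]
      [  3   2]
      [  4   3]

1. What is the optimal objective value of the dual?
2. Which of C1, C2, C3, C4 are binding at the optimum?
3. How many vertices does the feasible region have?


1. -12
2. C3
3. 4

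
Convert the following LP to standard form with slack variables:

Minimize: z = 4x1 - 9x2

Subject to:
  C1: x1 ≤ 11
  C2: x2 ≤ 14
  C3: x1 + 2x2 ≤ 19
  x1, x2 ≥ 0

min z = 4x1 - 9x2

s.t.
  x1 + s1 = 11
  x2 + s2 = 14
  x1 + 2x2 + s3 = 19
  x1, x2, s1, s2, s3 ≥ 0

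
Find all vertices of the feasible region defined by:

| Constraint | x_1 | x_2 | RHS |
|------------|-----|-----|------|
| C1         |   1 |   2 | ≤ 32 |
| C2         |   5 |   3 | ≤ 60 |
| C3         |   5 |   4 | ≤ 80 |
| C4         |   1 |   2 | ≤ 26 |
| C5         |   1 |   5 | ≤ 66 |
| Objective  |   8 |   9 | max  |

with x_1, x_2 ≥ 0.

(0, 0), (12, 0), (6, 10), (0, 13)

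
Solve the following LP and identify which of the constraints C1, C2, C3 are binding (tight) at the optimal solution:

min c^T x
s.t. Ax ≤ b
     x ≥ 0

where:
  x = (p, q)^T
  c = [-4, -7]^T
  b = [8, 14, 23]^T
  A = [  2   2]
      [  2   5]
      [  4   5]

At p = 2, q = 2, compute slack b - a·x for each constraint:
  C1: 8 − 8 = 0  (binding)
  C2: 14 − 14 = 0  (binding)
  C3: 23 − 18 = 5  (slack)

Optimal: p = 2, q = 2
Binding: C1, C2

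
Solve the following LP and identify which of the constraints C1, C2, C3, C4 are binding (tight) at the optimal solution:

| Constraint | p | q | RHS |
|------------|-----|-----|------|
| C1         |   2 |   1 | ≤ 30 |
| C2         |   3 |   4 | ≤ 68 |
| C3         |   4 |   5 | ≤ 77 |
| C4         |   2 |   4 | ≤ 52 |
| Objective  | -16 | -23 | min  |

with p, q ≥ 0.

At p = 8, q = 9, compute slack b - a·x for each constraint:
  C1: 30 − 25 = 5  (slack)
  C2: 68 − 60 = 8  (slack)
  C3: 77 − 77 = 0  (binding)
  C4: 52 − 52 = 0  (binding)

Optimal: p = 8, q = 9
Binding: C3, C4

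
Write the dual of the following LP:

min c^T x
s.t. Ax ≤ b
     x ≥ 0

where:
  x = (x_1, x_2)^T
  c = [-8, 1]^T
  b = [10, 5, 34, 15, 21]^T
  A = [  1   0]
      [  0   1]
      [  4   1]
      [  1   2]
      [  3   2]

Primal min cᵀx s.t. Ax ≤ b, x ≥ 0  →  Dual max −bᵀy s.t. Aᵀy ≥ −c, y ≥ 0.

Maximize: z = -10y1 - 5y2 - 34y3 - 15y4 - 21y5

Subject to:
  y1 + 4y3 + y4 + 3y5 ≥ 8
  y2 + y3 + 2y4 + 2y5 ≥ -1
  y1, y2, y3, y4, y5 ≥ 0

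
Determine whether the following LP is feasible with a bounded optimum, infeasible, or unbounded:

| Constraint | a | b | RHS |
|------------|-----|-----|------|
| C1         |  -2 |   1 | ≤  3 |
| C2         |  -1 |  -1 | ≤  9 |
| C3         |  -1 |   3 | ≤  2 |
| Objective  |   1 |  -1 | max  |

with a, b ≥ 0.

Unbounded (objective can increase without bound)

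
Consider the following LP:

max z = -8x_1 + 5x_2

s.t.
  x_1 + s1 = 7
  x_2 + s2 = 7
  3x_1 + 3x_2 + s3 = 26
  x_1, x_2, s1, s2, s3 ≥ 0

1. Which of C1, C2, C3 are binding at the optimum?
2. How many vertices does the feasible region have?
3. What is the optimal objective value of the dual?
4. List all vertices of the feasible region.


1. C2
2. 5
3. 35
4. (0, 0), (7, 0), (7, 1.667), (1.667, 7), (0, 7)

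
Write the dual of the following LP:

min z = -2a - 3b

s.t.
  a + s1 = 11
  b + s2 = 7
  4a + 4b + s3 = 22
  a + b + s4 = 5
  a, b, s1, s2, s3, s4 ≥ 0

Primal min cᵀx s.t. Ax ≤ b, x ≥ 0  →  Dual max −bᵀy s.t. Aᵀy ≥ −c, y ≥ 0.

Maximize: z = -11y1 - 7y2 - 22y3 - 5y4

Subject to:
  y1 + 4y3 + y4 ≥ 2
  y2 + 4y3 + y4 ≥ 3
  y1, y2, y3, y4 ≥ 0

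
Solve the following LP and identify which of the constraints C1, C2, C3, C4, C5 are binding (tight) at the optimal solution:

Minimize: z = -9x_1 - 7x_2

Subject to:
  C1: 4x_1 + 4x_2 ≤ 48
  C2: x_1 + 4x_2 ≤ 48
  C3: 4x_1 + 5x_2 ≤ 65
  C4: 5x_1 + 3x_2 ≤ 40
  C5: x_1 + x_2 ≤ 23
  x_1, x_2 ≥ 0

At x_1 = 2, x_2 = 10, compute slack b - a·x for each constraint:
  C1: 48 − 48 = 0  (binding)
  C2: 48 − 42 = 6  (slack)
  C3: 65 − 58 = 7  (slack)
  C4: 40 − 40 = 0  (binding)
  C5: 23 − 12 = 11  (slack)

Optimal: x_1 = 2, x_2 = 10
Binding: C1, C4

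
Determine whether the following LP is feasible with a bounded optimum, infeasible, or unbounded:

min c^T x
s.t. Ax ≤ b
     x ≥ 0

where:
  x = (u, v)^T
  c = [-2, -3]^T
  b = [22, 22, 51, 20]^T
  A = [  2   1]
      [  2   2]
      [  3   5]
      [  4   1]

Feasible with a bounded optimal solution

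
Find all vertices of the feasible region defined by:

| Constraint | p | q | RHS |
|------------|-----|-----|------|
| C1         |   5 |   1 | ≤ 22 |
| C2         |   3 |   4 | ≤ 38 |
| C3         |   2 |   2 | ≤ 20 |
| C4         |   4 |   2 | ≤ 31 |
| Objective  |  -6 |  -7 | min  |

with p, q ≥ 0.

(0, 0), (4.4, 0), (3, 7), (2, 8), (0, 9.5)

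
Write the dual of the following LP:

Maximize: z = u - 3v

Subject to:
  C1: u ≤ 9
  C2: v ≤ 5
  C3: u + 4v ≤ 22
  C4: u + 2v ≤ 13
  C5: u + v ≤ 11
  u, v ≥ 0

Primal max cᵀx s.t. Ax ≤ b, x ≥ 0  →  Dual min bᵀy s.t. Aᵀy ≥ c, y ≥ 0.

Minimize: z = 9y1 + 5y2 + 22y3 + 13y4 + 11y5

Subject to:
  y1 + y3 + y4 + y5 ≥ 1
  y2 + 4y3 + 2y4 + y5 ≥ -3
  y1, y2, y3, y4, y5 ≥ 0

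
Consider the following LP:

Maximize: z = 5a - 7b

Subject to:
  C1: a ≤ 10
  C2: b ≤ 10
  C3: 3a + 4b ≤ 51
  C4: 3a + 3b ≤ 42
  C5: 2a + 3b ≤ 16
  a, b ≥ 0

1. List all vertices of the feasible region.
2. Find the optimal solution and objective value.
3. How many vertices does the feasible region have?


1. (0, 0), (8, 0), (0, 5.333)
2. a = 8, b = 0, z = 40
3. 3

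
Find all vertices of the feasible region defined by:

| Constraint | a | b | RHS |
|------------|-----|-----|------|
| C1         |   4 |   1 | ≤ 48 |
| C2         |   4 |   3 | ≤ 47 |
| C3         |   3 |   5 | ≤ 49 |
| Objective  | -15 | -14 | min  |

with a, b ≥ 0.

(0, 0), (11.75, 0), (8, 5), (0, 9.8)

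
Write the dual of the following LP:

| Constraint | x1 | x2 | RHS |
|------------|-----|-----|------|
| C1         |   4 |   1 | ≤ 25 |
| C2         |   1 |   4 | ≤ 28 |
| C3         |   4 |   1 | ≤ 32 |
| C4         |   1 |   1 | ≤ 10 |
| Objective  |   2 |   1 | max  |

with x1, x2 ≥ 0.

Primal max cᵀx s.t. Ax ≤ b, x ≥ 0  →  Dual min bᵀy s.t. Aᵀy ≥ c, y ≥ 0.

Minimize: z = 25y1 + 28y2 + 32y3 + 10y4

Subject to:
  4y1 + y2 + 4y3 + y4 ≥ 2
  y1 + 4y2 + y3 + y4 ≥ 1
  y1, y2, y3, y4 ≥ 0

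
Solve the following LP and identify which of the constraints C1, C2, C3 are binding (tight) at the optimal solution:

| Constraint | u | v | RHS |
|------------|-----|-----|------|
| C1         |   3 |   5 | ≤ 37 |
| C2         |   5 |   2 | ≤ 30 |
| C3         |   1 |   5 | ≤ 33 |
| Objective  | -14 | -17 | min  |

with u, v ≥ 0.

At u = 4, v = 5, compute slack b - a·x for each constraint:
  C1: 37 − 37 = 0  (binding)
  C2: 30 − 30 = 0  (binding)
  C3: 33 − 29 = 4  (slack)

Optimal: u = 4, v = 5
Binding: C1, C2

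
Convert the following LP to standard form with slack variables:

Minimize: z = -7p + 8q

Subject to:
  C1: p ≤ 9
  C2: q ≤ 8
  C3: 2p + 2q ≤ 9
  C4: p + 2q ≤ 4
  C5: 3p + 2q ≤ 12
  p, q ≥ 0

min z = -7p + 8q

s.t.
  p + s1 = 9
  q + s2 = 8
  2p + 2q + s3 = 9
  p + 2q + s4 = 4
  3p + 2q + s5 = 12
  p, q, s1, s2, s3, s4, s5 ≥ 0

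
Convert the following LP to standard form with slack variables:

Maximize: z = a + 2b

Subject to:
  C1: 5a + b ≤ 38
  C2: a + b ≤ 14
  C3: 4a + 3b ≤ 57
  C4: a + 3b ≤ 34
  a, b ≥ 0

max z = a + 2b

s.t.
  5a + b + s1 = 38
  a + b + s2 = 14
  4a + 3b + s3 = 57
  a + 3b + s4 = 34
  a, b, s1, s2, s3, s4 ≥ 0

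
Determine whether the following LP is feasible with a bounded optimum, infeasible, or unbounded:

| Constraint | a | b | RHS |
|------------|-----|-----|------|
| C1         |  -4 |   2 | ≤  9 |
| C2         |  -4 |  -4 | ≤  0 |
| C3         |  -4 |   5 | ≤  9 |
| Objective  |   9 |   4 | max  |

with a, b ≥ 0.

Unbounded (objective can increase without bound)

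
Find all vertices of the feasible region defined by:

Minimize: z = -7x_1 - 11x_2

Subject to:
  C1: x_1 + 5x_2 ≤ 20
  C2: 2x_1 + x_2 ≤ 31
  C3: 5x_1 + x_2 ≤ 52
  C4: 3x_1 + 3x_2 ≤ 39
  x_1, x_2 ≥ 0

(0, 0), (10.4, 0), (10, 2), (0, 4)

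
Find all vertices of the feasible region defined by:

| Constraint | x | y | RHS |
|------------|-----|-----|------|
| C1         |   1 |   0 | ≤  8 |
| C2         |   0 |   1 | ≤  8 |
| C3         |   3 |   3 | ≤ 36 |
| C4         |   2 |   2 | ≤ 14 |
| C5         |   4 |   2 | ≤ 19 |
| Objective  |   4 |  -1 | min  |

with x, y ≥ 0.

(0, 0), (4.75, 0), (2.5, 4.5), (0, 7)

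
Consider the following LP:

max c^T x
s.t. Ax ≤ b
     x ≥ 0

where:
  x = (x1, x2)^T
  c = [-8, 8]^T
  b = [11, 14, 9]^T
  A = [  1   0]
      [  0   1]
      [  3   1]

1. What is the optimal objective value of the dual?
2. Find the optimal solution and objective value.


1. 72
2. x1 = 0, x2 = 9, z = 72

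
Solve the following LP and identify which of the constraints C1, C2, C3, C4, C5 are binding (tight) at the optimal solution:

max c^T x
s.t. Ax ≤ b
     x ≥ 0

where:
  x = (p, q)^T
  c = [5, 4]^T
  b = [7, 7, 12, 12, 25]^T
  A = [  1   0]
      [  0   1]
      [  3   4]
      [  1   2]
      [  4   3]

At p = 4, q = 0, compute slack b - a·x for each constraint:
  C1: 7 − 4 = 3  (slack)
  C2: 7 − 0 = 7  (slack)
  C3: 12 − 12 = 0  (binding)
  C4: 12 − 4 = 8  (slack)
  C5: 25 − 16 = 9  (slack)

Optimal: p = 4, q = 0
Binding: C3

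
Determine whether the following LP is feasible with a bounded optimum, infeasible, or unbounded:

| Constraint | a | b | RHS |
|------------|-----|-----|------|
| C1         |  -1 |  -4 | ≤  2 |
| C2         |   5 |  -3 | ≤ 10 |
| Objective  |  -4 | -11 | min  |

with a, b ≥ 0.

Unbounded (objective can decrease without bound)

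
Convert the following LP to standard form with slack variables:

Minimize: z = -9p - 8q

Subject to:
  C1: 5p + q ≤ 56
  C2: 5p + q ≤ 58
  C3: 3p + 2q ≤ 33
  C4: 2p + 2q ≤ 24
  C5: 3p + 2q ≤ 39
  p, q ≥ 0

min z = -9p - 8q

s.t.
  5p + q + s1 = 56
  5p + q + s2 = 58
  3p + 2q + s3 = 33
  2p + 2q + s4 = 24
  3p + 2q + s5 = 39
  p, q, s1, s2, s3, s4, s5 ≥ 0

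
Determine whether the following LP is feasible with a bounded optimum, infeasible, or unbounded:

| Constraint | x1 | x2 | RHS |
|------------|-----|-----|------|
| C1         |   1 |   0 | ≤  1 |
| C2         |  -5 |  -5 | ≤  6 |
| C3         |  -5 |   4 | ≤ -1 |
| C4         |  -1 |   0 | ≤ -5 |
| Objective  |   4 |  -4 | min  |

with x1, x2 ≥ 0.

Infeasible (no feasible solution exists)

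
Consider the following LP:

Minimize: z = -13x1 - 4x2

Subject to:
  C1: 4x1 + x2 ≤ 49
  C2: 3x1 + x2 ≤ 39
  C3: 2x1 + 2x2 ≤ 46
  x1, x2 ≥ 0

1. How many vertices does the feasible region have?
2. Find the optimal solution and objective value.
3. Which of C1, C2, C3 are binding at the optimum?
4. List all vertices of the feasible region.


1. 5
2. x1 = 10, x2 = 9, z = -166
3. C1, C2
4. (0, 0), (12.25, 0), (10, 9), (8, 15), (0, 23)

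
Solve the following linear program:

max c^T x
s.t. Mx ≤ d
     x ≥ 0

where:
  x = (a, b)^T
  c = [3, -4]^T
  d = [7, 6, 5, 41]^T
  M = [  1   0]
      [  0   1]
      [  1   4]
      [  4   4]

Evaluate the objective at each vertex of the feasible region:
  z(0, 0) = 0
  z(5, 0) = 15  ←
  z(0, 1.25) = -5
The maximum is at a = 5, b = 0.

a = 5, b = 0, z = 15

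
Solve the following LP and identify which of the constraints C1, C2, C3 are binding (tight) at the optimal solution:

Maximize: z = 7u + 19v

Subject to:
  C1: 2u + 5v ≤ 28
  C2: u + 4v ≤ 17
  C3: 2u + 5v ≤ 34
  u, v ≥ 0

At u = 9, v = 2, compute slack b - a·x for each constraint:
  C1: 28 − 28 = 0  (binding)
  C2: 17 − 17 = 0  (binding)
  C3: 34 − 28 = 6  (slack)

Optimal: u = 9, v = 2
Binding: C1, C2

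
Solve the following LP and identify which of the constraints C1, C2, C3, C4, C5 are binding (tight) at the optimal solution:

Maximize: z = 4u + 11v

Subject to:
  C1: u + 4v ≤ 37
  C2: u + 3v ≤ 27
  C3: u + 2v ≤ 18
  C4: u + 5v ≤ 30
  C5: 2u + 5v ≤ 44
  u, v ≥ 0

At u = 10, v = 4, compute slack b - a·x for each constraint:
  C1: 37 − 26 = 11  (slack)
  C2: 27 − 22 = 5  (slack)
  C3: 18 − 18 = 0  (binding)
  C4: 30 − 30 = 0  (binding)
  C5: 44 − 40 = 4  (slack)

Optimal: u = 10, v = 4
Binding: C3, C4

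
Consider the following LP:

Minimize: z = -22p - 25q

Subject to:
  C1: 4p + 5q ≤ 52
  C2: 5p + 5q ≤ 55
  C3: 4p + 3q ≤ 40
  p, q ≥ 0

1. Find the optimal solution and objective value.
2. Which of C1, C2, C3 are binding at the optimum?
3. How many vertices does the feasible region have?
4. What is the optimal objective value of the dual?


1. p = 3, q = 8, z = -266
2. C1, C2
3. 5
4. -266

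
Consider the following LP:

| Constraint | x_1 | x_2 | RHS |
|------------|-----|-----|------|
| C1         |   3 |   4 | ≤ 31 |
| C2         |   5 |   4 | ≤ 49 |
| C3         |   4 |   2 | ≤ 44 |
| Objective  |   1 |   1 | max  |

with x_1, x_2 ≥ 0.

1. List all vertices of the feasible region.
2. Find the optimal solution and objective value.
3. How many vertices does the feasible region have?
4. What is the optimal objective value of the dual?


1. (0, 0), (9.8, 0), (9, 1), (0, 7.75)
2. x_1 = 9, x_2 = 1, z = 10
3. 4
4. 10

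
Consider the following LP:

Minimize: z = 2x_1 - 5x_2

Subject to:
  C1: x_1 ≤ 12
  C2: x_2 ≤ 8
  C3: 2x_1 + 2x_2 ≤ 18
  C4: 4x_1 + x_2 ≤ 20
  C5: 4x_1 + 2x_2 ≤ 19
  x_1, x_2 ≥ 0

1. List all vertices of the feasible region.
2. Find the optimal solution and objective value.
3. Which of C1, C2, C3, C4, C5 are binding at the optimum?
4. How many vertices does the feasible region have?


1. (0, 0), (4.75, 0), (0.75, 8), (0, 8)
2. x_1 = 0, x_2 = 8, z = -40
3. C2
4. 4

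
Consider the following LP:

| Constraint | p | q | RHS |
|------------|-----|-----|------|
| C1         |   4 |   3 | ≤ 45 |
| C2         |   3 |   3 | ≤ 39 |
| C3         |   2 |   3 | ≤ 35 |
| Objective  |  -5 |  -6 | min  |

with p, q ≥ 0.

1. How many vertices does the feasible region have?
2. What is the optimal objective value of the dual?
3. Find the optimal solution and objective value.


1. 5
2. -74
3. p = 4, q = 9, z = -74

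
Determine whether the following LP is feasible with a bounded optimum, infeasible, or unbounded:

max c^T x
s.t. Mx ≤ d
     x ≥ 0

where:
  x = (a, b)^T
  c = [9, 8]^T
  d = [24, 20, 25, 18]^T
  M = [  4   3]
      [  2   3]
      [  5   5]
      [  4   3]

Feasible with a bounded optimal solution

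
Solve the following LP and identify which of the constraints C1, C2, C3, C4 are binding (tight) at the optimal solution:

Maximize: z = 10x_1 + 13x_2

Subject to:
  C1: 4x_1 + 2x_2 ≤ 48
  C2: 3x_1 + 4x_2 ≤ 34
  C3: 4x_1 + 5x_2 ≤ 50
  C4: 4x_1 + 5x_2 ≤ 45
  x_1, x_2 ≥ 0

At x_1 = 10, x_2 = 1, compute slack b - a·x for each constraint:
  C1: 48 − 42 = 6  (slack)
  C2: 34 − 34 = 0  (binding)
  C3: 50 − 45 = 5  (slack)
  C4: 45 − 45 = 0  (binding)

Optimal: x_1 = 10, x_2 = 1
Binding: C2, C4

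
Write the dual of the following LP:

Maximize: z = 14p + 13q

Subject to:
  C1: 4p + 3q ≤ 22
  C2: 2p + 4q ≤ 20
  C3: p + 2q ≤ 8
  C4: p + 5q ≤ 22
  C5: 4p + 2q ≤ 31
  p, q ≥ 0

Primal max cᵀx s.t. Ax ≤ b, x ≥ 0  →  Dual min bᵀy s.t. Aᵀy ≥ c, y ≥ 0.

Minimize: z = 22y1 + 20y2 + 8y3 + 22y4 + 31y5

Subject to:
  4y1 + 2y2 + y3 + y4 + 4y5 ≥ 14
  3y1 + 4y2 + 2y3 + 5y4 + 2y5 ≥ 13
  y1, y2, y3, y4, y5 ≥ 0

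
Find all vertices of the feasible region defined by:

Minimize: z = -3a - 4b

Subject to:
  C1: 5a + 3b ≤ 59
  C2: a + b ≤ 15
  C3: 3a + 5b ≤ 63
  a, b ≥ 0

(0, 0), (11.8, 0), (7, 8), (6, 9), (0, 12.6)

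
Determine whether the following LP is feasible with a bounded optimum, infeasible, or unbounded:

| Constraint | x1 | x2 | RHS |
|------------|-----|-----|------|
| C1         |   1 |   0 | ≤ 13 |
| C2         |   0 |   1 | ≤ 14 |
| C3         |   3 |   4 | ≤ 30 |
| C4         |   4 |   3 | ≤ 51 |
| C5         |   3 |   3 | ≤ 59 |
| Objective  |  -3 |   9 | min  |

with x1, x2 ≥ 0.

Feasible with a bounded optimal solution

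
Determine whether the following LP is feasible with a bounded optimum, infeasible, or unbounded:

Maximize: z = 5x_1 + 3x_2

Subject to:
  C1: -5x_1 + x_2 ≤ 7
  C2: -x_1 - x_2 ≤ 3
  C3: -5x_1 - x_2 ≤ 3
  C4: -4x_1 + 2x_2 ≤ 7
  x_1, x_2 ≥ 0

Unbounded (objective can increase without bound)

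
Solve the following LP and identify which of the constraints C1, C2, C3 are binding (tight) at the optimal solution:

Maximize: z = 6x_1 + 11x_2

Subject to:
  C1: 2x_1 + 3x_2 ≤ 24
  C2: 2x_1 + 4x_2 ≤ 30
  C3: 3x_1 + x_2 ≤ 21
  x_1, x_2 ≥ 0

At x_1 = 3, x_2 = 6, compute slack b - a·x for each constraint:
  C1: 24 − 24 = 0  (binding)
  C2: 30 − 30 = 0  (binding)
  C3: 21 − 15 = 6  (slack)

Optimal: x_1 = 3, x_2 = 6
Binding: C1, C2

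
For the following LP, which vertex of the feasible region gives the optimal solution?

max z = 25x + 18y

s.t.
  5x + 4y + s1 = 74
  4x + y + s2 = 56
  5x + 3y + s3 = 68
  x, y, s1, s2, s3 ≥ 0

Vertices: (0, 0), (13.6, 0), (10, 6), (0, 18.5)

Evaluate the objective at each vertex of the feasible region:
  z(0, 0) = 0
  z(13.6, 0) = 340
  z(10, 6) = 358  ←
  z(0, 18.5) = 333
The maximum is at x = 10, y = 6.

(10, 6)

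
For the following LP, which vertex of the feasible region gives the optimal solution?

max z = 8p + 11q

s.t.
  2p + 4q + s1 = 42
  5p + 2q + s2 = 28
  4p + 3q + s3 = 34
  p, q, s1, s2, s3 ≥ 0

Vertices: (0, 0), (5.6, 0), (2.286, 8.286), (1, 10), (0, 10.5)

Evaluate the objective at each vertex of the feasible region:
  z(0, 0) = 0
  z(5.6, 0) = 44.8
  z(2.286, 8.286) = 109.4
  z(1, 10) = 118  ←
  z(0, 10.5) = 115.5
The maximum is at p = 1, q = 10.

(1, 10)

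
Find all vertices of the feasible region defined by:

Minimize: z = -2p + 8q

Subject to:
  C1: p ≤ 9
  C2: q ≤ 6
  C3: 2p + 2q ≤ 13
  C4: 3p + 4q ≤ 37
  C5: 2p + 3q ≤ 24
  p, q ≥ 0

(0, 0), (6.5, 0), (0.5, 6), (0, 6)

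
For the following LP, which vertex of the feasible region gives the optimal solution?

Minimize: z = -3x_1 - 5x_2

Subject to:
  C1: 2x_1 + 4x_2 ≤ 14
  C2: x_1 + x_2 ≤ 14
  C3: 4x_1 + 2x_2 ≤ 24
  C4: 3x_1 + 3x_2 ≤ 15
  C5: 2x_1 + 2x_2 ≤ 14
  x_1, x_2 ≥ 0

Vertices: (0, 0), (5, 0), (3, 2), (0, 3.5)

Evaluate the objective at each vertex of the feasible region:
  z(0, 0) = 0
  z(5, 0) = -15
  z(3, 2) = -19  ←
  z(0, 3.5) = -17.5
The minimum is at x_1 = 3, x_2 = 2.

(3, 2)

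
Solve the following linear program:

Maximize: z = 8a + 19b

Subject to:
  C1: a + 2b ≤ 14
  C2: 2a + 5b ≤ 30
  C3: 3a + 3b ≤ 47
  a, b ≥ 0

Evaluate the objective at each vertex of the feasible region:
  z(0, 0) = 0
  z(14, 0) = 112
  z(10, 2) = 118  ←
  z(0, 6) = 114
The maximum is at a = 10, b = 2.

a = 10, b = 2, z = 118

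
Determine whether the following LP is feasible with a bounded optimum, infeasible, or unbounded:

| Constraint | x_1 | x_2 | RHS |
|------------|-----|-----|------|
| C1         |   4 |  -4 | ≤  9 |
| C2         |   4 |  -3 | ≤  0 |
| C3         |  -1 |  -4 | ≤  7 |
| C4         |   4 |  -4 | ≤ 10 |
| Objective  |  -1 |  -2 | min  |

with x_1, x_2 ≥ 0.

Unbounded (objective can decrease without bound)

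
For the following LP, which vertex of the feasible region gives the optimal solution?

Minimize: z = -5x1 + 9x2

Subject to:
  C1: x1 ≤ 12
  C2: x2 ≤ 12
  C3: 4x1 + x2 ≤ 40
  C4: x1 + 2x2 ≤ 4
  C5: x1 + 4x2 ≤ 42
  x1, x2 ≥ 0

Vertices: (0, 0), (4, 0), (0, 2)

Evaluate the objective at each vertex of the feasible region:
  z(0, 0) = 0
  z(4, 0) = -20  ←
  z(0, 2) = 18
The minimum is at x1 = 4, x2 = 0.

(4, 0)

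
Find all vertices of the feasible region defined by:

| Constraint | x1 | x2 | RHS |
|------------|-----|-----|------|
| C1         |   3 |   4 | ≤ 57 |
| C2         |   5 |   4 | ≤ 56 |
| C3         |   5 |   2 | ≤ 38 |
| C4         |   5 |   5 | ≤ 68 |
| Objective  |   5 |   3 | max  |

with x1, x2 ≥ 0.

(0, 0), (7.6, 0), (4, 9), (1.6, 12), (0, 13.6)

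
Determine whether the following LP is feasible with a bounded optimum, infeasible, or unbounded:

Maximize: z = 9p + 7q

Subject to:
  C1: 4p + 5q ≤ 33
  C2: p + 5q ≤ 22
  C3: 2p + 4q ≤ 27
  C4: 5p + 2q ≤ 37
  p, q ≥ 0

Feasible with a bounded optimal solution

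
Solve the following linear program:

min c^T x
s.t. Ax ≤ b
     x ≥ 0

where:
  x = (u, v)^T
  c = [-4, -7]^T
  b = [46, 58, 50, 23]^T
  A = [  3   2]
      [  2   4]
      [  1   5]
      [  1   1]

Evaluate the objective at each vertex of the feasible region:
  z(0, 0) = 0
  z(15.33, 0) = -61.33
  z(10, 8) = -96  ←
  z(0, 10) = -70
The minimum is at u = 10, v = 8.

u = 10, v = 8, z = -96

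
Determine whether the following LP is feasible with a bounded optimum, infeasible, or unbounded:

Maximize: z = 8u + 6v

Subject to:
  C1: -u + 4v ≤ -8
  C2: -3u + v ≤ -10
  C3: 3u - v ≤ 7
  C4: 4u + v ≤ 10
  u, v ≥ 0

Infeasible (no feasible solution exists)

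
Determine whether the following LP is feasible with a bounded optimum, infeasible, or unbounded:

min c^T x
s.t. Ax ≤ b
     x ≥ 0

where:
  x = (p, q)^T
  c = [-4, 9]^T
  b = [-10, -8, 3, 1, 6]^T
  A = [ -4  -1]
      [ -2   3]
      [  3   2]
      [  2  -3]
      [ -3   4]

Infeasible (no feasible solution exists)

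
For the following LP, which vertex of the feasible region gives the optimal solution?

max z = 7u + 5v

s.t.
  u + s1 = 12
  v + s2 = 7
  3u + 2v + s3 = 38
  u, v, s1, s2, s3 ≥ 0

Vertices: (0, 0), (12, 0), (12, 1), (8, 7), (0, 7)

Evaluate the objective at each vertex of the feasible region:
  z(0, 0) = 0
  z(12, 0) = 84
  z(12, 1) = 89
  z(8, 7) = 91  ←
  z(0, 7) = 35
The maximum is at u = 8, v = 7.

(8, 7)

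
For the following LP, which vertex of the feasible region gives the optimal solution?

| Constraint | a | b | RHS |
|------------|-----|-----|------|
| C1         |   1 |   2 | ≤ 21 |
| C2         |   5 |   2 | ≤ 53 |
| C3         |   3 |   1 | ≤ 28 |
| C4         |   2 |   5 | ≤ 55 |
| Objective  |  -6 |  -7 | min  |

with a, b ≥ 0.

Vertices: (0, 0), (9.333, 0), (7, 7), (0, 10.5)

Evaluate the objective at each vertex of the feasible region:
  z(0, 0) = 0
  z(9.333, 0) = -56
  z(7, 7) = -91  ←
  z(0, 10.5) = -73.5
The minimum is at a = 7, b = 7.

(7, 7)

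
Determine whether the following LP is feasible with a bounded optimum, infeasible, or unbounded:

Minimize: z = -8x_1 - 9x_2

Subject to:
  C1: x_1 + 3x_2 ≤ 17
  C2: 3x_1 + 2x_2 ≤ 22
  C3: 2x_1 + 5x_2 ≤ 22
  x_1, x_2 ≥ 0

Feasible with a bounded optimal solution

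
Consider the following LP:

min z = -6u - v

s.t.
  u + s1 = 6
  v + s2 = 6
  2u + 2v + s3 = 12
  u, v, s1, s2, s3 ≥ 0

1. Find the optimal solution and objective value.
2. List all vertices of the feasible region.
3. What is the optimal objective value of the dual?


1. u = 6, v = 0, z = -36
2. (0, 0), (6, 0), (0, 6)
3. -36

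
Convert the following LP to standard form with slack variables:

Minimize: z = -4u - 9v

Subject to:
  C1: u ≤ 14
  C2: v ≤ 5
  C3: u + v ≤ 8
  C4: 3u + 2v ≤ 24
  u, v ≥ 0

min z = -4u - 9v

s.t.
  u + s1 = 14
  v + s2 = 5
  u + v + s3 = 8
  3u + 2v + s4 = 24
  u, v, s1, s2, s3, s4 ≥ 0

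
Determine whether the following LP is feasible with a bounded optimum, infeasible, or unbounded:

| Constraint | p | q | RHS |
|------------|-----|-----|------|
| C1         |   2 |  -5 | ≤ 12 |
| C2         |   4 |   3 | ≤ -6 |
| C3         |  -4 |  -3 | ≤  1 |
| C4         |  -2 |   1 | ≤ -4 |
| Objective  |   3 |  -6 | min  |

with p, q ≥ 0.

Infeasible (no feasible solution exists)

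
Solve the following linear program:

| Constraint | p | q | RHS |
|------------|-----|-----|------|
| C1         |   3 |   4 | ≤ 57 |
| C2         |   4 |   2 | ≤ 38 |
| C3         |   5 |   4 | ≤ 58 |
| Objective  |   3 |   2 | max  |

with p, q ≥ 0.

Evaluate the objective at each vertex of the feasible region:
  z(0, 0) = 0
  z(9.5, 0) = 28.5
  z(6, 7) = 32  ←
  z(0.5, 13.88) = 29.25
  z(0, 14.25) = 28.5
The maximum is at p = 6, q = 7.

p = 6, q = 7, z = 32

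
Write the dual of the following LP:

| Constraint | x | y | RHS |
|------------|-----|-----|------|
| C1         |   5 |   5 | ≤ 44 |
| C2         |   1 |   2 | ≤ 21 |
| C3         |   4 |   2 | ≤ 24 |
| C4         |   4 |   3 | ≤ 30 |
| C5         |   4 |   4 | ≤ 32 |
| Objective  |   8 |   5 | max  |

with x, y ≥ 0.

Primal max cᵀx s.t. Ax ≤ b, x ≥ 0  →  Dual min bᵀy s.t. Aᵀy ≥ c, y ≥ 0.

Minimize: z = 44y1 + 21y2 + 24y3 + 30y4 + 32y5

Subject to:
  5y1 + y2 + 4y3 + 4y4 + 4y5 ≥ 8
  5y1 + 2y2 + 2y3 + 3y4 + 4y5 ≥ 5
  y1, y2, y3, y4, y5 ≥ 0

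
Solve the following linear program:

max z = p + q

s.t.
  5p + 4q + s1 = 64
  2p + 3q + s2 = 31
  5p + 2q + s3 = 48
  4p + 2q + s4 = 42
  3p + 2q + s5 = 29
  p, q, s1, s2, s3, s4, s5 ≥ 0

Evaluate the objective at each vertex of the feasible region:
  z(0, 0) = 0
  z(9.6, 0) = 9.6
  z(9.5, 0.25) = 9.75
  z(5, 7) = 12  ←
  z(0, 10.33) = 10.33
The maximum is at p = 5, q = 7.

p = 5, q = 7, z = 12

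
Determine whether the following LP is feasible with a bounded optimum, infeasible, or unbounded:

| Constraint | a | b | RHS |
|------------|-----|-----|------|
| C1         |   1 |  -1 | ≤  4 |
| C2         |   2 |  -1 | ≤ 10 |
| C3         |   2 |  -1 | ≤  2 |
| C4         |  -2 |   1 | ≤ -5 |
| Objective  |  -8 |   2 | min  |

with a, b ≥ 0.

Infeasible (no feasible solution exists)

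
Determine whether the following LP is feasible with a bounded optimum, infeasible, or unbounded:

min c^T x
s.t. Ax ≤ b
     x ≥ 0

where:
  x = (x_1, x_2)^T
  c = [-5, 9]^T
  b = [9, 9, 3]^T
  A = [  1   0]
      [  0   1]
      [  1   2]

Feasible with a bounded optimal solution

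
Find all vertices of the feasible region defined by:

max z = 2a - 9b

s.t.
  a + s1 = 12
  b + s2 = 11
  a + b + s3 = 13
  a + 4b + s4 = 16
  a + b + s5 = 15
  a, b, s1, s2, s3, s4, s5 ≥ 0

(0, 0), (12, 0), (12, 1), (0, 4)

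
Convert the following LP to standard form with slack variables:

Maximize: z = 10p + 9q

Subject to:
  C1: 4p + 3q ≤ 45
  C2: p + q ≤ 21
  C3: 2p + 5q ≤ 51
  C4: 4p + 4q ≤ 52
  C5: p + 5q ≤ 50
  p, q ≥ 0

max z = 10p + 9q

s.t.
  4p + 3q + s1 = 45
  p + q + s2 = 21
  2p + 5q + s3 = 51
  4p + 4q + s4 = 52
  p + 5q + s5 = 50
  p, q, s1, s2, s3, s4, s5 ≥ 0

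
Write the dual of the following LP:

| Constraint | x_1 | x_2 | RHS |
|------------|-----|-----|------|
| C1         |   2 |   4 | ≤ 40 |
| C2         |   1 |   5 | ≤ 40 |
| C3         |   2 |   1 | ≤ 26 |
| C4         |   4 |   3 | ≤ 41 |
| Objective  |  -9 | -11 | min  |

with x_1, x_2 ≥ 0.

Primal min cᵀx s.t. Ax ≤ b, x ≥ 0  →  Dual max −bᵀy s.t. Aᵀy ≥ −c, y ≥ 0.

Maximize: z = -40y1 - 40y2 - 26y3 - 41y4

Subject to:
  2y1 + y2 + 2y3 + 4y4 ≥ 9
  4y1 + 5y2 + y3 + 3y4 ≥ 11
  y1, y2, y3, y4 ≥ 0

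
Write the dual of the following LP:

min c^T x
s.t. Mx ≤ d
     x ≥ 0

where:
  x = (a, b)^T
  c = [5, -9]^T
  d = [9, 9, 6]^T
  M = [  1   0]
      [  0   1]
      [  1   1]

Primal min cᵀx s.t. Ax ≤ b, x ≥ 0  →  Dual max −bᵀy s.t. Aᵀy ≥ −c, y ≥ 0.

Maximize: z = -9y1 - 9y2 - 6y3

Subject to:
  y1 + y3 ≥ -5
  y2 + y3 ≥ 9
  y1, y2, y3 ≥ 0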